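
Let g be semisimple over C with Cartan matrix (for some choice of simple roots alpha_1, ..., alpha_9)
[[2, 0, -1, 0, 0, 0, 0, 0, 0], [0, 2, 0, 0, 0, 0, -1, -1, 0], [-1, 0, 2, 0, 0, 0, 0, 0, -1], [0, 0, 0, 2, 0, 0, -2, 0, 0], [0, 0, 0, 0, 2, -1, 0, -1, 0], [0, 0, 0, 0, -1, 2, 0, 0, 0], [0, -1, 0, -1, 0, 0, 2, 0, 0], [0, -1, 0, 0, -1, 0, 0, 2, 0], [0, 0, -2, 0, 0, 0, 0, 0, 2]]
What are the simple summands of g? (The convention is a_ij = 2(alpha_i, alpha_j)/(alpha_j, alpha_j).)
C_3 (sp(6)) + C_6 (sp(12))

The diagram associated to this matrix has two connected components: the simple roots {alpha_1, alpha_3, alpha_9} form a chain of 3 nodes with a double edge at one end; the terminal node there is the unique long simple root (C_3), and {alpha_2, alpha_4, alpha_5, alpha_6, alpha_7, alpha_8} form a chain of 6 nodes with a double edge at one end; the terminal node there is the unique long simple root (C_6). A semisimple Lie algebra decomposes uniquely as the direct sum of simple ideals, one per connected component of its Dynkin diagram, so g ≅ C_3 ⊕ C_6 (dimension 21 + 78 = 99).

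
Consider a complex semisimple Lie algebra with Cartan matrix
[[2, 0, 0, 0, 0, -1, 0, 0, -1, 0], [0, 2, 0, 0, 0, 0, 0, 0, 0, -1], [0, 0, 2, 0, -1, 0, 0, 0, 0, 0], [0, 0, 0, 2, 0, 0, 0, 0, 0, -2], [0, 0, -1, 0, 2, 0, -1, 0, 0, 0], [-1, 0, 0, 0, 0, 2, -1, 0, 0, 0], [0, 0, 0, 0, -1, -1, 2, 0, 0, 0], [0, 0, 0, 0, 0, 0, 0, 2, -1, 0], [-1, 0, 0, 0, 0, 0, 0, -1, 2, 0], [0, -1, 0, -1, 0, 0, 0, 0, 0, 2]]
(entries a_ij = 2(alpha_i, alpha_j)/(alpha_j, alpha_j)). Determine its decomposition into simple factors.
The diagram associated to this matrix has two connected components: the simple roots {alpha_1, alpha_3, alpha_5, alpha_6, alpha_7, alpha_8, alpha_9} form a chain of 7 nodes with single edges (A_7), and {alpha_2, alpha_4, alpha_10} form a chain of 3 nodes with a double edge at one end; the terminal node there is the unique long simple root (C_3). A semisimple Lie algebra decomposes uniquely as the direct sum of simple ideals, one per connected component of its Dynkin diagram, so g ≅ A_7 ⊕ C_3 (dimension 63 + 21 = 84).

A_7 ⊕ C_3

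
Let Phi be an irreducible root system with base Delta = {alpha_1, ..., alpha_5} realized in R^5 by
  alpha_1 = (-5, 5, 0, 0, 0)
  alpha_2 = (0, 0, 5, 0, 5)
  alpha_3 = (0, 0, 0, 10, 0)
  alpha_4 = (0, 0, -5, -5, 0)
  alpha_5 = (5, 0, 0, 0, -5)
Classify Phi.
C5

Compute the Cartan integers a_ij = 2(alpha_i, alpha_j)/(alpha_j, alpha_j); the resulting 5x5 Cartan matrix is
[[2, 0, 0, 0, -1], [0, 2, 0, -1, -1], [0, 0, 2, -2, 0], [0, -1, -1, 2, 0], [-1, -1, 0, 0, 2]].
The roots have two lengths (squared-length ratio 2:1); the short ones are alpha_{1,2,4,5}. The associated Dynkin diagram is a chain of 5 nodes with a double edge at one end; the terminal node there is the unique long simple root (C_5), so the type is C_5 (the algebra sp(10)).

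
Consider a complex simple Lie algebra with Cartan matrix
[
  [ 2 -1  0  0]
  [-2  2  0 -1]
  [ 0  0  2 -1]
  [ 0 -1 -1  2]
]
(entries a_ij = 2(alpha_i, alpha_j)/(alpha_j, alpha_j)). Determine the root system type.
The matrix has rank 4 with 2's on the diagonal. Reading the off-diagonal entries as Dynkin edges (a single edge where a_ij = a_ji = -1; a double or triple edge where a_ij * a_ji = 2 or 3), the diagram is a chain of 4 nodes with a double edge at one end; the terminal node there is the unique short simple root (B_4). One simple-root ordering that puts it in standard form is (alpha_3, alpha_4, alpha_2, alpha_1). So the algebra is type B_4, i.e. so(9).

B4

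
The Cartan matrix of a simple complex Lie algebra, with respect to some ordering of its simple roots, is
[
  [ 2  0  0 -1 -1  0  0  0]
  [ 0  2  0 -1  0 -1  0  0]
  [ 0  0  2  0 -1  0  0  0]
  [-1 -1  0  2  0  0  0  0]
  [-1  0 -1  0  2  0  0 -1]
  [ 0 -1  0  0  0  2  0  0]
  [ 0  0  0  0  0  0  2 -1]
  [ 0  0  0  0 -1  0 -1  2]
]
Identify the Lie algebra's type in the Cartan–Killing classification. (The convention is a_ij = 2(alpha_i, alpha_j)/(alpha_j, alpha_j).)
The matrix has rank 8 with 2's on the diagonal. Reading the off-diagonal entries as Dynkin edges (a single edge where a_ij = a_ji = -1; a double or triple edge where a_ij * a_ji = 2 or 3), the diagram is a chain of 7 nodes with one extra node attached to the third node from one end (E_8). One simple-root ordering that puts it in standard form is (alpha_7, alpha_3, alpha_8, alpha_5, alpha_1, alpha_4, alpha_2, alpha_6). So the algebra is type E_8.

E_8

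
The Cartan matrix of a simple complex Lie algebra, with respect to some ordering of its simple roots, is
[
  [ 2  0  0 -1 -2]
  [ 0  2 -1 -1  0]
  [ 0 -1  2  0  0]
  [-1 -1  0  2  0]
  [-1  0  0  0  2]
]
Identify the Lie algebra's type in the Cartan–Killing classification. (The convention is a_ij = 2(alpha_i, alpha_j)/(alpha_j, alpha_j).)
The matrix has rank 5 with 2's on the diagonal. Reading the off-diagonal entries as Dynkin edges (a single edge where a_ij = a_ji = -1; a double or triple edge where a_ij * a_ji = 2 or 3), the diagram is a chain of 5 nodes with a double edge at one end; the terminal node there is the unique short simple root (B_5). One simple-root ordering that puts it in standard form is (alpha_3, alpha_2, alpha_4, alpha_1, alpha_5). So the algebra is type B_5, i.e. so(11).

type B_5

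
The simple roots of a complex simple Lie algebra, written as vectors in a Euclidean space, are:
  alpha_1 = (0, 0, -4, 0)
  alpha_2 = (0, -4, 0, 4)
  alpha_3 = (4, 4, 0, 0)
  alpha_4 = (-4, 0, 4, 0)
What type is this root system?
B4

Compute the Cartan integers a_ij = 2(alpha_i, alpha_j)/(alpha_j, alpha_j); the resulting 4x4 Cartan matrix is
[[2, 0, 0, -1], [0, 2, -1, 0], [0, -1, 2, -1], [-2, 0, -1, 2]].
The roots have two lengths (squared-length ratio 2:1); the short ones are alpha_{1}. The associated Dynkin diagram is a chain of 4 nodes with a double edge at one end; the terminal node there is the unique short simple root (B_4), so the type is B_4 (the algebra so(9)).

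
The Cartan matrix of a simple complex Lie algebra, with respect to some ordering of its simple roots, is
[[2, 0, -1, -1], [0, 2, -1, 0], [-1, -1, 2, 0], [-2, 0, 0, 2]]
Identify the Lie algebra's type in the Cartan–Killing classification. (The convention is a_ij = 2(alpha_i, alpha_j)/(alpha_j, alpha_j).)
The matrix has rank 4 with 2's on the diagonal. Reading the off-diagonal entries as Dynkin edges (a single edge where a_ij = a_ji = -1; a double or triple edge where a_ij * a_ji = 2 or 3), the diagram is a chain of 4 nodes with a double edge at one end; the terminal node there is the unique long simple root (C_4). One simple-root ordering that puts it in standard form is (alpha_2, alpha_3, alpha_1, alpha_4). So the algebra is type C_4, i.e. sp(8).

C_4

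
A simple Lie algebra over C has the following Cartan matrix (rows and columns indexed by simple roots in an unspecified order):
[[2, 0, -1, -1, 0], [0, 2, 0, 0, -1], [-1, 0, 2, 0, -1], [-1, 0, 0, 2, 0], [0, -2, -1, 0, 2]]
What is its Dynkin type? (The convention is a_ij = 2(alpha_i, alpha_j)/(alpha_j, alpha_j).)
The matrix has rank 5 with 2's on the diagonal. Reading the off-diagonal entries as Dynkin edges (a single edge where a_ij = a_ji = -1; a double or triple edge where a_ij * a_ji = 2 or 3), the diagram is a chain of 5 nodes with a double edge at one end; the terminal node there is the unique short simple root (B_5). One simple-root ordering that puts it in standard form is (alpha_4, alpha_1, alpha_3, alpha_5, alpha_2). So the algebra is type B_5, i.e. so(11).

type B_5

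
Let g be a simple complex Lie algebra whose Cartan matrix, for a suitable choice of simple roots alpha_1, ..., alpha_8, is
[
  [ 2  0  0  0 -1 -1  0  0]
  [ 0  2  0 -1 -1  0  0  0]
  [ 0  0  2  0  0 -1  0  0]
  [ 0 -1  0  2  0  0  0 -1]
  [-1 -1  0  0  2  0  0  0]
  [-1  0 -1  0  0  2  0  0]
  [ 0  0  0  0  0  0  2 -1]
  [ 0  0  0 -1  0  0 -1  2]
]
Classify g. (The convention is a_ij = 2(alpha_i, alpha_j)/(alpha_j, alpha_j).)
The matrix has rank 8 with 2's on the diagonal. Reading the off-diagonal entries as Dynkin edges (a single edge where a_ij = a_ji = -1; a double or triple edge where a_ij * a_ji = 2 or 3), the diagram is a chain of 8 nodes with single edges (A_8). One simple-root ordering that puts it in standard form is (alpha_3, alpha_6, alpha_1, alpha_5, alpha_2, alpha_4, alpha_8, alpha_7). So the algebra is type A_8, i.e. sl(9).

A_8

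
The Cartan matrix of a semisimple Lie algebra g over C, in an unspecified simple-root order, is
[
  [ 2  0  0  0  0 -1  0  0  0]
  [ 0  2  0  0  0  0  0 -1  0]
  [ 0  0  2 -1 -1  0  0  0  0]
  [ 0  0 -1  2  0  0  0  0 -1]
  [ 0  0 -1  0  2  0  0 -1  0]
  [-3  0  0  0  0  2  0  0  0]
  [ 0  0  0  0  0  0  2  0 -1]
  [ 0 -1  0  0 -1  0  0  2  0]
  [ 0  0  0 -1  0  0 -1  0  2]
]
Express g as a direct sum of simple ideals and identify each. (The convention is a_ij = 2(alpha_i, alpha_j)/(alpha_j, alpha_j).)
The diagram associated to this matrix has two connected components: the simple roots {alpha_2, alpha_3, alpha_4, alpha_5, alpha_7, alpha_8, alpha_9} form a chain of 7 nodes with single edges (A_7), and {alpha_1, alpha_6} form two nodes joined by a triple edge (G_2). A semisimple Lie algebra decomposes uniquely as the direct sum of simple ideals, one per connected component of its Dynkin diagram, so g ≅ A_7 ⊕ G_2 (dimension 63 + 14 = 77).

A_7 + G_2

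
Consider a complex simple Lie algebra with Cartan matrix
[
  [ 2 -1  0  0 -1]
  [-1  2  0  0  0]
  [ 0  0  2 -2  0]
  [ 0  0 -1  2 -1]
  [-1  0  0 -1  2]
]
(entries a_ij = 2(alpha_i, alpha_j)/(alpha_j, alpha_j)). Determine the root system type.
The matrix has rank 5 with 2's on the diagonal. Reading the off-diagonal entries as Dynkin edges (a single edge where a_ij = a_ji = -1; a double or triple edge where a_ij * a_ji = 2 or 3), the diagram is a chain of 5 nodes with a double edge at one end; the terminal node there is the unique long simple root (C_5). One simple-root ordering that puts it in standard form is (alpha_2, alpha_1, alpha_5, alpha_4, alpha_3). So the algebra is type C_5, i.e. sp(10).

C5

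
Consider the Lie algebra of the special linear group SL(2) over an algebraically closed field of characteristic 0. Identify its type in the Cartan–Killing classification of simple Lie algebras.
A_1

This is sl(2), which has dimension 2^2 - 1 = 3 and rank 2 - 1 = 1 (a Cartan subalgebra is the diagonal traceless matrices). In the classification of classical Lie algebras, the special linear algebra sl(n+1) has type A_n; here n = 1, so the Dynkin diagram is a chain of 1 nodes with single edges (A_1). Hence the type is A_1.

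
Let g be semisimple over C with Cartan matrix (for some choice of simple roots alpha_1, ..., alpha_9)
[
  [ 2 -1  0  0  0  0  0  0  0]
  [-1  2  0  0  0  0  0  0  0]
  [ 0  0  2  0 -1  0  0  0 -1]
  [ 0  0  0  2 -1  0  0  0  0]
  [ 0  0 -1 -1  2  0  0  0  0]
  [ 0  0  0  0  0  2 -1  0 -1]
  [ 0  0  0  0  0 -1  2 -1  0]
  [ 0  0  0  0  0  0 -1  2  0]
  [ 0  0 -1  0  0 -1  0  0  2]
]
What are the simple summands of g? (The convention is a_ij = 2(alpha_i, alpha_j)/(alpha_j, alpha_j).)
The diagram associated to this matrix has two connected components: the simple roots {alpha_1, alpha_2} form a chain of 2 nodes with single edges (A_2), and {alpha_3, alpha_4, alpha_5, alpha_6, alpha_7, alpha_8, alpha_9} form a chain of 7 nodes with single edges (A_7). A semisimple Lie algebra decomposes uniquely as the direct sum of simple ideals, one per connected component of its Dynkin diagram, so g ≅ A_2 ⊕ A_7 (dimension 8 + 63 = 71).

A_2 (sl(3)) ⊕ A_7 (sl(8))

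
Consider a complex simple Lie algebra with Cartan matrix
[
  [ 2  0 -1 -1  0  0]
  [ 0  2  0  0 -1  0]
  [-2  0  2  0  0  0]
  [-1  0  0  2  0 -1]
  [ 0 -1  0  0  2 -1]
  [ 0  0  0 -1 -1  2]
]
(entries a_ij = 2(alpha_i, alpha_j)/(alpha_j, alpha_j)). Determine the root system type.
The matrix has rank 6 with 2's on the diagonal. Reading the off-diagonal entries as Dynkin edges (a single edge where a_ij = a_ji = -1; a double or triple edge where a_ij * a_ji = 2 or 3), the diagram is a chain of 6 nodes with a double edge at one end; the terminal node there is the unique long simple root (C_6). One simple-root ordering that puts it in standard form is (alpha_2, alpha_5, alpha_6, alpha_4, alpha_1, alpha_3). So the algebra is type C_6, i.e. sp(12).

type C_6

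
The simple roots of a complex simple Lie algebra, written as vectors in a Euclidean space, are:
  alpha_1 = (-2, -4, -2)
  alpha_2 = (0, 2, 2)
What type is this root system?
G_2

Compute the Cartan integers a_ij = 2(alpha_i, alpha_j)/(alpha_j, alpha_j); the resulting 2x2 Cartan matrix is
[[2, -3], [-1, 2]].
The roots have two lengths (squared-length ratio 3:1); the short ones are alpha_{2}. The associated Dynkin diagram is two nodes joined by a triple edge (G_2), so the type is G_2.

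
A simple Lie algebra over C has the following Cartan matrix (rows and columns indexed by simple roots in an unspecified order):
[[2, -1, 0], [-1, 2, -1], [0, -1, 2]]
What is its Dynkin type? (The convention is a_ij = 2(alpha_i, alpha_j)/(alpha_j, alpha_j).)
The matrix has rank 3 with 2's on the diagonal. Reading the off-diagonal entries as Dynkin edges (a single edge where a_ij = a_ji = -1; a double or triple edge where a_ij * a_ji = 2 or 3), the diagram is a chain of 3 nodes with single edges (A_3). One simple-root ordering that puts it in standard form is (alpha_1, alpha_2, alpha_3). So the algebra is type A_3, i.e. sl(4).

A3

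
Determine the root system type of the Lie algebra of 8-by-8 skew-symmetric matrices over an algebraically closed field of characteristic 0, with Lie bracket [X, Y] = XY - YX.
D4

This is so(8) with 8 even, which has dimension 8(8-1)/2 = 28 and rank 8/2 = 4. In the classification of classical Lie algebras, the orthogonal algebra so(2n) in an even number of variables has type D_n; here n = 4, so the Dynkin diagram is a chain of 2 nodes with a fork of two nodes at one end (D_4). Hence the type is D_4.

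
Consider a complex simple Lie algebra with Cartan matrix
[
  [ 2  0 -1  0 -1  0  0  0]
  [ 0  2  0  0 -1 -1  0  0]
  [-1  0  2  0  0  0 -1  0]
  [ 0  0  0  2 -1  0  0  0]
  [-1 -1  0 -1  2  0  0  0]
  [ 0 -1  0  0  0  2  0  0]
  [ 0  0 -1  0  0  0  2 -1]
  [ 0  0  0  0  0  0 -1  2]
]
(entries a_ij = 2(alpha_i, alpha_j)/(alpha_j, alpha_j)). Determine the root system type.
The matrix has rank 8 with 2's on the diagonal. Reading the off-diagonal entries as Dynkin edges (a single edge where a_ij = a_ji = -1; a double or triple edge where a_ij * a_ji = 2 or 3), the diagram is a chain of 7 nodes with one extra node attached to the third node from one end (E_8). One simple-root ordering that puts it in standard form is (alpha_6, alpha_4, alpha_2, alpha_5, alpha_1, alpha_3, alpha_7, alpha_8). So the algebra is type E_8.

E_8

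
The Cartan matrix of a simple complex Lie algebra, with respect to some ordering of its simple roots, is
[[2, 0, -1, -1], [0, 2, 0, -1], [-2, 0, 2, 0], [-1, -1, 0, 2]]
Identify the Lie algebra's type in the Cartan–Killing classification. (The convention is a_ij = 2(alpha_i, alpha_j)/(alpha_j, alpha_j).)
C_4 (sp(8))

The matrix has rank 4 with 2's on the diagonal. Reading the off-diagonal entries as Dynkin edges (a single edge where a_ij = a_ji = -1; a double or triple edge where a_ij * a_ji = 2 or 3), the diagram is a chain of 4 nodes with a double edge at one end; the terminal node there is the unique long simple root (C_4). One simple-root ordering that puts it in standard form is (alpha_2, alpha_4, alpha_1, alpha_3). So the algebra is type C_4, i.e. sp(8).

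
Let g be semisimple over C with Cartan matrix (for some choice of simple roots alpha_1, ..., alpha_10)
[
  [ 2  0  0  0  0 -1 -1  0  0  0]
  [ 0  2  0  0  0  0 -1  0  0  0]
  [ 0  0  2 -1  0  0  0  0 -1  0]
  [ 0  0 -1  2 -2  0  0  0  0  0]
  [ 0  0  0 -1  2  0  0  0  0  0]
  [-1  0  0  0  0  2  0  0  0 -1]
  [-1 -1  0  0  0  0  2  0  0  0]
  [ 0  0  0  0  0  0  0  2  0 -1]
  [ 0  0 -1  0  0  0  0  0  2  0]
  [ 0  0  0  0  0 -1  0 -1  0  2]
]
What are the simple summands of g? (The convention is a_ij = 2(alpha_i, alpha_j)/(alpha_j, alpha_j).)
A_6 + B_4

The diagram associated to this matrix has two connected components: the simple roots {alpha_1, alpha_2, alpha_6, alpha_7, alpha_8, alpha_10} form a chain of 6 nodes with single edges (A_6), and {alpha_3, alpha_4, alpha_5, alpha_9} form a chain of 4 nodes with a double edge at one end; the terminal node there is the unique short simple root (B_4). A semisimple Lie algebra decomposes uniquely as the direct sum of simple ideals, one per connected component of its Dynkin diagram, so g ≅ A_6 ⊕ B_4 (dimension 48 + 36 = 84).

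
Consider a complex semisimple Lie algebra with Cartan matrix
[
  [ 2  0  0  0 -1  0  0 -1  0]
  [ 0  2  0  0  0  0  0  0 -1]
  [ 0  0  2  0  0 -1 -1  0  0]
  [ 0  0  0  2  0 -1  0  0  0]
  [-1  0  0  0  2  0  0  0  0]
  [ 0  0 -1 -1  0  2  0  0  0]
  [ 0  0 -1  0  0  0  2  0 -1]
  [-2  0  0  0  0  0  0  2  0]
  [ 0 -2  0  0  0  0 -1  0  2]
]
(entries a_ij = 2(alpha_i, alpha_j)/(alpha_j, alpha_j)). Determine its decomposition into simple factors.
The diagram associated to this matrix has two connected components: the simple roots {alpha_2, alpha_3, alpha_4, alpha_6, alpha_7, alpha_9} form a chain of 6 nodes with a double edge at one end; the terminal node there is the unique short simple root (B_6), and {alpha_1, alpha_5, alpha_8} form a chain of 3 nodes with a double edge at one end; the terminal node there is the unique long simple root (C_3). A semisimple Lie algebra decomposes uniquely as the direct sum of simple ideals, one per connected component of its Dynkin diagram, so g ≅ B_6 ⊕ C_3 (dimension 78 + 21 = 99).

B_6 ⊕ C_3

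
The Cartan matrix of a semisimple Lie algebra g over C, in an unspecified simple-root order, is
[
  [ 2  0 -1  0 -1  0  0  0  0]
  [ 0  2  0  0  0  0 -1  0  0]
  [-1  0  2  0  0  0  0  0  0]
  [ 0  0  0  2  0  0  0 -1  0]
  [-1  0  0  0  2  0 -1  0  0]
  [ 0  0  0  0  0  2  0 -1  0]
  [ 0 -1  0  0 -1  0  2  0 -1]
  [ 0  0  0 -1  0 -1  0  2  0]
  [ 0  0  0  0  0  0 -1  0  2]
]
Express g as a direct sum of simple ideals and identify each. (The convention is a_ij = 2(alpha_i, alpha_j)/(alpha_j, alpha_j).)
A_3 + D_6

The diagram associated to this matrix has two connected components: the simple roots {alpha_4, alpha_6, alpha_8} form a chain of 3 nodes with single edges (A_3), and {alpha_1, alpha_2, alpha_3, alpha_5, alpha_7, alpha_9} form a chain of 4 nodes with a fork of two nodes at one end (D_6). A semisimple Lie algebra decomposes uniquely as the direct sum of simple ideals, one per connected component of its Dynkin diagram, so g ≅ A_3 ⊕ D_6 (dimension 15 + 66 = 81).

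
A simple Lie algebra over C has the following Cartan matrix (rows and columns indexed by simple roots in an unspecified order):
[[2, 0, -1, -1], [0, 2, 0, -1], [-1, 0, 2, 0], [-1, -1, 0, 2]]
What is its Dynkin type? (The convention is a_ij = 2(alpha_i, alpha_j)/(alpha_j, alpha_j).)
A4

The matrix has rank 4 with 2's on the diagonal. Reading the off-diagonal entries as Dynkin edges (a single edge where a_ij = a_ji = -1; a double or triple edge where a_ij * a_ji = 2 or 3), the diagram is a chain of 4 nodes with single edges (A_4). One simple-root ordering that puts it in standard form is (alpha_2, alpha_4, alpha_1, alpha_3). So the algebra is type A_4, i.e. sl(5).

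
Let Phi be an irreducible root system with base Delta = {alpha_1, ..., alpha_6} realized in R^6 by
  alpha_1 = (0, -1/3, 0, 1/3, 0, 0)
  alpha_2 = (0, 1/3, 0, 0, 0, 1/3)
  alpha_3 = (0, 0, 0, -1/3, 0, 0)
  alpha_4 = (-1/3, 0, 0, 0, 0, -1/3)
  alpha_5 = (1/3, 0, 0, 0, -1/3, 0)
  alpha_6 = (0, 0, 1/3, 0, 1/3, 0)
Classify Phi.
type B_6

Compute the Cartan integers a_ij = 2(alpha_i, alpha_j)/(alpha_j, alpha_j); the resulting 6x6 Cartan matrix is
[[2, -1, -2, 0, 0, 0], [-1, 2, 0, -1, 0, 0], [-1, 0, 2, 0, 0, 0], [0, -1, 0, 2, -1, 0], [0, 0, 0, -1, 2, -1], [0, 0, 0, 0, -1, 2]].
The roots have two lengths (squared-length ratio 2:1); the short ones are alpha_{3}. The associated Dynkin diagram is a chain of 6 nodes with a double edge at one end; the terminal node there is the unique short simple root (B_6), so the type is B_6 (the algebra so(13)).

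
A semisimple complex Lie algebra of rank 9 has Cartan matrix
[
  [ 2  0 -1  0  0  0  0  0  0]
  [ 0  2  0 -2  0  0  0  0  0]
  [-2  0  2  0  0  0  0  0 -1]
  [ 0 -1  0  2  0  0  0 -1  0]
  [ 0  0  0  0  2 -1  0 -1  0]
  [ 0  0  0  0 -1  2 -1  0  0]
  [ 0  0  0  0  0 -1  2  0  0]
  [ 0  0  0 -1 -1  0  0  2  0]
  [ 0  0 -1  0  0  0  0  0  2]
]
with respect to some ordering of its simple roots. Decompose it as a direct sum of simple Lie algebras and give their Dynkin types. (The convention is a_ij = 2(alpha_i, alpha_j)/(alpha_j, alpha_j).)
B3 + C6

The diagram associated to this matrix has two connected components: the simple roots {alpha_1, alpha_3, alpha_9} form a chain of 3 nodes with a double edge at one end; the terminal node there is the unique short simple root (B_3), and {alpha_2, alpha_4, alpha_5, alpha_6, alpha_7, alpha_8} form a chain of 6 nodes with a double edge at one end; the terminal node there is the unique long simple root (C_6). A semisimple Lie algebra decomposes uniquely as the direct sum of simple ideals, one per connected component of its Dynkin diagram, so g ≅ B_3 ⊕ C_6 (dimension 21 + 78 = 99).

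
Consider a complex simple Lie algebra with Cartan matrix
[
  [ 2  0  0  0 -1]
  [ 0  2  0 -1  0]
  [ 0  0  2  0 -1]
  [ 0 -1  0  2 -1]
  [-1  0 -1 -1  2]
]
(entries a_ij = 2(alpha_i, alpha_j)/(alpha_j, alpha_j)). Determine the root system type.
D5

The matrix has rank 5 with 2's on the diagonal. Reading the off-diagonal entries as Dynkin edges (a single edge where a_ij = a_ji = -1; a double or triple edge where a_ij * a_ji = 2 or 3), the diagram is a chain of 3 nodes with a fork of two nodes at one end (D_5). One simple-root ordering that puts it in standard form is (alpha_2, alpha_4, alpha_5, alpha_3, alpha_1). So the algebra is type D_5, i.e. so(10).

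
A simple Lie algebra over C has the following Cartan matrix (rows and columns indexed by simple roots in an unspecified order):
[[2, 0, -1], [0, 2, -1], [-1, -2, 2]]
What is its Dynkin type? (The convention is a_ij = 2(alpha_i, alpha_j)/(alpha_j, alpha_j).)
The matrix has rank 3 with 2's on the diagonal. Reading the off-diagonal entries as Dynkin edges (a single edge where a_ij = a_ji = -1; a double or triple edge where a_ij * a_ji = 2 or 3), the diagram is a chain of 3 nodes with a double edge at one end; the terminal node there is the unique short simple root (B_3). One simple-root ordering that puts it in standard form is (alpha_1, alpha_3, alpha_2). So the algebra is type B_3, i.e. so(7).

type B_3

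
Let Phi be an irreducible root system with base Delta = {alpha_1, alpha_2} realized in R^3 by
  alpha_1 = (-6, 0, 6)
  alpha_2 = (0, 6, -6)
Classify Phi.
type A_2

Compute the Cartan integers a_ij = 2(alpha_i, alpha_j)/(alpha_j, alpha_j); the resulting 2x2 Cartan matrix is
[[2, -1], [-1, 2]].
All simple roots have the same length, so the diagram is simply laced. The associated Dynkin diagram is a chain of 2 nodes with single edges (A_2), so the type is A_2 (the algebra sl(3)).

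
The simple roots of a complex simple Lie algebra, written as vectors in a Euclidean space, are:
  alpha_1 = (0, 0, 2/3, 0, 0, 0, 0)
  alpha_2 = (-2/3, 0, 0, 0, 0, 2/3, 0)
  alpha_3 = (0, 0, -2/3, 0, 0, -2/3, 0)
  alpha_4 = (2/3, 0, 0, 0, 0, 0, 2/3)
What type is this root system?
Compute the Cartan integers a_ij = 2(alpha_i, alpha_j)/(alpha_j, alpha_j); the resulting 4x4 Cartan matrix is
[[2, 0, -1, 0], [0, 2, -1, -1], [-2, -1, 2, 0], [0, -1, 0, 2]].
The roots have two lengths (squared-length ratio 2:1); the short ones are alpha_{1}. The associated Dynkin diagram is a chain of 4 nodes with a double edge at one end; the terminal node there is the unique short simple root (B_4), so the type is B_4 (the algebra so(9)).

type B_4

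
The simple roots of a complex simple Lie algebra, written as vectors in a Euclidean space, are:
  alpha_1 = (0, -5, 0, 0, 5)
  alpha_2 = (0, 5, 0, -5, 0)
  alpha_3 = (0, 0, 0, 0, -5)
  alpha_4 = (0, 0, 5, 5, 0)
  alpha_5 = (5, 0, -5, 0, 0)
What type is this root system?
Compute the Cartan integers a_ij = 2(alpha_i, alpha_j)/(alpha_j, alpha_j); the resulting 5x5 Cartan matrix is
[[2, -1, -2, 0, 0], [-1, 2, 0, -1, 0], [-1, 0, 2, 0, 0], [0, -1, 0, 2, -1], [0, 0, 0, -1, 2]].
The roots have two lengths (squared-length ratio 2:1); the short ones are alpha_{3}. The associated Dynkin diagram is a chain of 5 nodes with a double edge at one end; the terminal node there is the unique short simple root (B_5), so the type is B_5 (the algebra so(11)).

type B_5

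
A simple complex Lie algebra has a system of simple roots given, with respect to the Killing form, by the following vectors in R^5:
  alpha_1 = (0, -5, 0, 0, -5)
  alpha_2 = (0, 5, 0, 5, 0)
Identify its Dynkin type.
A_2

Compute the Cartan integers a_ij = 2(alpha_i, alpha_j)/(alpha_j, alpha_j); the resulting 2x2 Cartan matrix is
[[2, -1], [-1, 2]].
All simple roots have the same length, so the diagram is simply laced. The associated Dynkin diagram is a chain of 2 nodes with single edges (A_2), so the type is A_2 (the algebra sl(3)).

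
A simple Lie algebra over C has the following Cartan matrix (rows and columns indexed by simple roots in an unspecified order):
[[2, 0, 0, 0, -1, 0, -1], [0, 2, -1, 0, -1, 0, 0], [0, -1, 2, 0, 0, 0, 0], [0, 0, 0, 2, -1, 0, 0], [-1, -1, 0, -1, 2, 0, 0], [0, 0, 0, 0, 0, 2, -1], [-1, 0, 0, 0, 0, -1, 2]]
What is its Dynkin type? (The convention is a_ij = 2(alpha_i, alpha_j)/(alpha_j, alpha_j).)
E_7

The matrix has rank 7 with 2's on the diagonal. Reading the off-diagonal entries as Dynkin edges (a single edge where a_ij = a_ji = -1; a double or triple edge where a_ij * a_ji = 2 or 3), the diagram is a chain of 6 nodes with one extra node attached to the third node from one end (E_7). One simple-root ordering that puts it in standard form is (alpha_3, alpha_4, alpha_2, alpha_5, alpha_1, alpha_7, alpha_6). So the algebra is type E_7.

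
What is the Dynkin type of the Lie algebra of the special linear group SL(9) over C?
This is sl(9), which has dimension 9^2 - 1 = 80 and rank 9 - 1 = 8 (a Cartan subalgebra is the diagonal traceless matrices). In the classification of classical Lie algebras, the special linear algebra sl(n+1) has type A_n; here n = 8, so the Dynkin diagram is a chain of 8 nodes with single edges (A_8). Hence the type is A_8.

A_8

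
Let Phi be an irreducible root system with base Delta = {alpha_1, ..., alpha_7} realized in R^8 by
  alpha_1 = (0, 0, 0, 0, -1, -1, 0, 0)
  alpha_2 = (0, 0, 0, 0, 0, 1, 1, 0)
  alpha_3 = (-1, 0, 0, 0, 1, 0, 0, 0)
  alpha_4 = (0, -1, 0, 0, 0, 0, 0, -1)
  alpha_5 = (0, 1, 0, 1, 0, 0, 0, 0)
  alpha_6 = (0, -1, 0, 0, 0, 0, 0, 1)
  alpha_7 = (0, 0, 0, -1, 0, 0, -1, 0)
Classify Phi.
D_7

Compute the Cartan integers a_ij = 2(alpha_i, alpha_j)/(alpha_j, alpha_j); the resulting 7x7 Cartan matrix is
[[2, -1, -1, 0, 0, 0, 0], [-1, 2, 0, 0, 0, 0, -1], [-1, 0, 2, 0, 0, 0, 0], [0, 0, 0, 2, -1, 0, 0], [0, 0, 0, -1, 2, -1, -1], [0, 0, 0, 0, -1, 2, 0], [0, -1, 0, 0, -1, 0, 2]].
All simple roots have the same length, so the diagram is simply laced. The associated Dynkin diagram is a chain of 5 nodes with a fork of two nodes at one end (D_7), so the type is D_7 (the algebra so(14)).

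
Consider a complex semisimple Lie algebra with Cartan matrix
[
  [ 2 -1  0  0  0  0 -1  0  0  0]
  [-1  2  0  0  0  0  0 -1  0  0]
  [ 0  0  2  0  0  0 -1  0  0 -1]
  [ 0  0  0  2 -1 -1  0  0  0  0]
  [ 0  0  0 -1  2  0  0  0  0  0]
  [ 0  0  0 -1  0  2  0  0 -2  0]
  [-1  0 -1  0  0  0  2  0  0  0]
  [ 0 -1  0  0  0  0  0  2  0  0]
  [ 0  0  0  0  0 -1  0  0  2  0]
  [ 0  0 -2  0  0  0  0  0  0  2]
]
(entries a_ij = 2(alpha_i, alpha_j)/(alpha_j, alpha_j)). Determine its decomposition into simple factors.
type B_4 + type C_6

The diagram associated to this matrix has two connected components: the simple roots {alpha_4, alpha_5, alpha_6, alpha_9} form a chain of 4 nodes with a double edge at one end; the terminal node there is the unique short simple root (B_4), and {alpha_1, alpha_2, alpha_3, alpha_7, alpha_8, alpha_10} form a chain of 6 nodes with a double edge at one end; the terminal node there is the unique long simple root (C_6). A semisimple Lie algebra decomposes uniquely as the direct sum of simple ideals, one per connected component of its Dynkin diagram, so g ≅ B_4 ⊕ C_6 (dimension 36 + 78 = 114).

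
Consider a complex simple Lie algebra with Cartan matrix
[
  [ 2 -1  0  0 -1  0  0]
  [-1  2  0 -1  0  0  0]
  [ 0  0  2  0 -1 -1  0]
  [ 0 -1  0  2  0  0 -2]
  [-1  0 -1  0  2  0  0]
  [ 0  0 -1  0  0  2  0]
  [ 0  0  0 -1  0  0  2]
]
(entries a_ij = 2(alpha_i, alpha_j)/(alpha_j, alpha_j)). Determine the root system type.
B_7 (so(15))

The matrix has rank 7 with 2's on the diagonal. Reading the off-diagonal entries as Dynkin edges (a single edge where a_ij = a_ji = -1; a double or triple edge where a_ij * a_ji = 2 or 3), the diagram is a chain of 7 nodes with a double edge at one end; the terminal node there is the unique short simple root (B_7). One simple-root ordering that puts it in standard form is (alpha_6, alpha_3, alpha_5, alpha_1, alpha_2, alpha_4, alpha_7). So the algebra is type B_7, i.e. so(15).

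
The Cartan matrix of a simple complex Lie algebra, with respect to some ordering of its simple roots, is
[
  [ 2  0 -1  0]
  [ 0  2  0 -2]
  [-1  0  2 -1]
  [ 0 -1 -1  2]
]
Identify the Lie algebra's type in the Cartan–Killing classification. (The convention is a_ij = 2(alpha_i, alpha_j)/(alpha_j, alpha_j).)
C4

The matrix has rank 4 with 2's on the diagonal. Reading the off-diagonal entries as Dynkin edges (a single edge where a_ij = a_ji = -1; a double or triple edge where a_ij * a_ji = 2 or 3), the diagram is a chain of 4 nodes with a double edge at one end; the terminal node there is the unique long simple root (C_4). One simple-root ordering that puts it in standard form is (alpha_1, alpha_3, alpha_4, alpha_2). So the algebra is type C_4, i.e. sp(8).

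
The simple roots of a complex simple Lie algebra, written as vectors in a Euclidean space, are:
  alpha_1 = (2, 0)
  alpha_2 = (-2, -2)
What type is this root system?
type B_2

Compute the Cartan integers a_ij = 2(alpha_i, alpha_j)/(alpha_j, alpha_j); the resulting 2x2 Cartan matrix is
[[2, -1], [-2, 2]].
The roots have two lengths (squared-length ratio 2:1); the short ones are alpha_{1}. The associated Dynkin diagram is a chain of 2 nodes with a double edge at one end; the terminal node there is the unique short simple root (B_2), so the type is B_2 (the algebra so(5)).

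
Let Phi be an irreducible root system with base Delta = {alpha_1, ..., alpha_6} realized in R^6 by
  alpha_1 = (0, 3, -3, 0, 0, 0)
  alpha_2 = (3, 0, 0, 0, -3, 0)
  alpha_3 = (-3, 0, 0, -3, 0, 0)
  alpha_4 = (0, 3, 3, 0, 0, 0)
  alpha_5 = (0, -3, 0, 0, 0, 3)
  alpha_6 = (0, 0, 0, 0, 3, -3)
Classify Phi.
D_6 (so(12))

Compute the Cartan integers a_ij = 2(alpha_i, alpha_j)/(alpha_j, alpha_j); the resulting 6x6 Cartan matrix is
[[2, 0, 0, 0, -1, 0], [0, 2, -1, 0, 0, -1], [0, -1, 2, 0, 0, 0], [0, 0, 0, 2, -1, 0], [-1, 0, 0, -1, 2, -1], [0, -1, 0, 0, -1, 2]].
All simple roots have the same length, so the diagram is simply laced. The associated Dynkin diagram is a chain of 4 nodes with a fork of two nodes at one end (D_6), so the type is D_6 (the algebra so(12)).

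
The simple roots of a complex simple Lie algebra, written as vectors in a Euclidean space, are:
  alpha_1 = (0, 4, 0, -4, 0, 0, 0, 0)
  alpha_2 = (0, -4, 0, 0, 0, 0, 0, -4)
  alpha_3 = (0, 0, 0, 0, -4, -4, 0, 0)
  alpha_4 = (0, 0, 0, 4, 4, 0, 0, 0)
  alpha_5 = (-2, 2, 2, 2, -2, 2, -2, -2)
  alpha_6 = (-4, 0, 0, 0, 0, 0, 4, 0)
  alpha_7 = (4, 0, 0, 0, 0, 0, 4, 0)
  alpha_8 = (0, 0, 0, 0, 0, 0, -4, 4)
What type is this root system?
E8

Compute the Cartan integers a_ij = 2(alpha_i, alpha_j)/(alpha_j, alpha_j); the resulting 8x8 Cartan matrix is
[[2, -1, 0, -1, 0, 0, 0, 0], [-1, 2, 0, 0, 0, 0, 0, -1], [0, 0, 2, -1, 0, 0, 0, 0], [-1, 0, -1, 2, 0, 0, 0, 0], [0, 0, 0, 0, 2, 0, -1, 0], [0, 0, 0, 0, 0, 2, 0, -1], [0, 0, 0, 0, -1, 0, 2, -1], [0, -1, 0, 0, 0, -1, -1, 2]].
All simple roots have the same length, so the diagram is simply laced. The associated Dynkin diagram is a chain of 7 nodes with one extra node attached to the third node from one end (E_8), so the type is E_8.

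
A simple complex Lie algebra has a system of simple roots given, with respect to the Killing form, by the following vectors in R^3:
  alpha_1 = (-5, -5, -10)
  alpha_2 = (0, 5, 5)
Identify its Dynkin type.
Compute the Cartan integers a_ij = 2(alpha_i, alpha_j)/(alpha_j, alpha_j); the resulting 2x2 Cartan matrix is
[[2, -3], [-1, 2]].
The roots have two lengths (squared-length ratio 3:1); the short ones are alpha_{2}. The associated Dynkin diagram is two nodes joined by a triple edge (G_2), so the type is G_2.

G_2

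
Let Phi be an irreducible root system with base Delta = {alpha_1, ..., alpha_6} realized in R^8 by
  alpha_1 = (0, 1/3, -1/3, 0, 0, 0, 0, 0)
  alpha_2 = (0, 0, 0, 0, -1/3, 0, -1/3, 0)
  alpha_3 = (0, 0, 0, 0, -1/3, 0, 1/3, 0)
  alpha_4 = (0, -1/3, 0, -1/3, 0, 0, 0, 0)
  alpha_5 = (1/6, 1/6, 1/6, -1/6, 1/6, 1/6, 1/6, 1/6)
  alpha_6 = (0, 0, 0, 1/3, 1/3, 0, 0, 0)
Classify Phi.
Compute the Cartan integers a_ij = 2(alpha_i, alpha_j)/(alpha_j, alpha_j); the resulting 6x6 Cartan matrix is
[[2, 0, 0, -1, 0, 0], [0, 2, 0, 0, -1, -1], [0, 0, 2, 0, 0, -1], [-1, 0, 0, 2, 0, -1], [0, -1, 0, 0, 2, 0], [0, -1, -1, -1, 0, 2]].
All simple roots have the same length, so the diagram is simply laced. The associated Dynkin diagram is a chain of 5 nodes with one extra node attached to the third node from one end (E_6), so the type is E_6.

E_6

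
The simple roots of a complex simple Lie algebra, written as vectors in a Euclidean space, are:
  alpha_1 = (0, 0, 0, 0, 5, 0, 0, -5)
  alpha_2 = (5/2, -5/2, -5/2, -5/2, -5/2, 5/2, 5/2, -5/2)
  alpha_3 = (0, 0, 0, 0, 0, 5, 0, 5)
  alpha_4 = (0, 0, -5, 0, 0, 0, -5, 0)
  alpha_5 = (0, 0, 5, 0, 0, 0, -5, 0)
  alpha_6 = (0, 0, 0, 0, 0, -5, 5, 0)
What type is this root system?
Compute the Cartan integers a_ij = 2(alpha_i, alpha_j)/(alpha_j, alpha_j); the resulting 6x6 Cartan matrix is
[[2, 0, -1, 0, 0, 0], [0, 2, 0, 0, -1, 0], [-1, 0, 2, 0, 0, -1], [0, 0, 0, 2, 0, -1], [0, -1, 0, 0, 2, -1], [0, 0, -1, -1, -1, 2]].
All simple roots have the same length, so the diagram is simply laced. The associated Dynkin diagram is a chain of 5 nodes with one extra node attached to the third node from one end (E_6), so the type is E_6.

E_6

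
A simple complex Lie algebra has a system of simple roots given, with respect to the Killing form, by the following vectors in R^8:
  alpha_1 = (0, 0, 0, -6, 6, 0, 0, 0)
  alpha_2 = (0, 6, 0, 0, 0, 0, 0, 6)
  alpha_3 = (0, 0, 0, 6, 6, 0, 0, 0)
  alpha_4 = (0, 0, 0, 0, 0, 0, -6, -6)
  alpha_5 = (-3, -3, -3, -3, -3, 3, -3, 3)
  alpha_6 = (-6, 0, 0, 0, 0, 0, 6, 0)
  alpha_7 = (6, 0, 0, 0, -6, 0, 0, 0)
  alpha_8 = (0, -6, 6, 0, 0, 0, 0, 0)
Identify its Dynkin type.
Compute the Cartan integers a_ij = 2(alpha_i, alpha_j)/(alpha_j, alpha_j); the resulting 8x8 Cartan matrix is
[[2, 0, 0, 0, 0, 0, -1, 0], [0, 2, 0, -1, 0, 0, 0, -1], [0, 0, 2, 0, -1, 0, -1, 0], [0, -1, 0, 2, 0, -1, 0, 0], [0, 0, -1, 0, 2, 0, 0, 0], [0, 0, 0, -1, 0, 2, -1, 0], [-1, 0, -1, 0, 0, -1, 2, 0], [0, -1, 0, 0, 0, 0, 0, 2]].
All simple roots have the same length, so the diagram is simply laced. The associated Dynkin diagram is a chain of 7 nodes with one extra node attached to the third node from one end (E_8), so the type is E_8.

E_8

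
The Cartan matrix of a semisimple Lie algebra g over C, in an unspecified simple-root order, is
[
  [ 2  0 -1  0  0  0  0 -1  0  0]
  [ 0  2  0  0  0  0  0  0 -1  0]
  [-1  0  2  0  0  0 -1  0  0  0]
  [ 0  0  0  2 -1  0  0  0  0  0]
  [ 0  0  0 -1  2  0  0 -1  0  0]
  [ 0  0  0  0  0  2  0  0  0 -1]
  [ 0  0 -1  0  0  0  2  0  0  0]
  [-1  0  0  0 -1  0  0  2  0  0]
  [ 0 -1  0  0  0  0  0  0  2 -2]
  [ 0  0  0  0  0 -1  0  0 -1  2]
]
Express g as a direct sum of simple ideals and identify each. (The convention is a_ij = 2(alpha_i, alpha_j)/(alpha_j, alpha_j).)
The diagram associated to this matrix has two connected components: the simple roots {alpha_1, alpha_3, alpha_4, alpha_5, alpha_7, alpha_8} form a chain of 6 nodes with single edges (A_6), and {alpha_2, alpha_6, alpha_9, alpha_10} form a chain of 4 nodes with a double edge between the middle two (F_4). A semisimple Lie algebra decomposes uniquely as the direct sum of simple ideals, one per connected component of its Dynkin diagram, so g ≅ A_6 ⊕ F_4 (dimension 48 + 52 = 100).

A_6 (sl(7)) ⊕ F_4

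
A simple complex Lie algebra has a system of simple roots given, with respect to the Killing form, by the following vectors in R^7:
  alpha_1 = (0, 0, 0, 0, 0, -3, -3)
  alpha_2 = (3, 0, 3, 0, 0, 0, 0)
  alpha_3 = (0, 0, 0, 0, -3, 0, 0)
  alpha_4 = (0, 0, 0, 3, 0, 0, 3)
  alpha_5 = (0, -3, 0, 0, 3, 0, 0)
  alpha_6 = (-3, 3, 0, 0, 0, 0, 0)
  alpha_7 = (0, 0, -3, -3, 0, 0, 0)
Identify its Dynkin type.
B_7

Compute the Cartan integers a_ij = 2(alpha_i, alpha_j)/(alpha_j, alpha_j); the resulting 7x7 Cartan matrix is
[[2, 0, 0, -1, 0, 0, 0], [0, 2, 0, 0, 0, -1, -1], [0, 0, 2, 0, -1, 0, 0], [-1, 0, 0, 2, 0, 0, -1], [0, 0, -2, 0, 2, -1, 0], [0, -1, 0, 0, -1, 2, 0], [0, -1, 0, -1, 0, 0, 2]].
The roots have two lengths (squared-length ratio 2:1); the short ones are alpha_{3}. The associated Dynkin diagram is a chain of 7 nodes with a double edge at one end; the terminal node there is the unique short simple root (B_7), so the type is B_7 (the algebra so(15)).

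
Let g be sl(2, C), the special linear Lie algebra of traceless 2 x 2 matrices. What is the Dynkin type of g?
type A_1

This is sl(2), which has dimension 2^2 - 1 = 3 and rank 2 - 1 = 1 (a Cartan subalgebra is the diagonal traceless matrices). In the classification of classical Lie algebras, the special linear algebra sl(n+1) has type A_n; here n = 1, so the Dynkin diagram is a chain of 1 nodes with single edges (A_1). Hence the type is A_1.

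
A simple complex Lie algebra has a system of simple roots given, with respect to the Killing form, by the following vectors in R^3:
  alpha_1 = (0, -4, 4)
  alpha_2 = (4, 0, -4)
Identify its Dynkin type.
Compute the Cartan integers a_ij = 2(alpha_i, alpha_j)/(alpha_j, alpha_j); the resulting 2x2 Cartan matrix is
[[2, -1], [-1, 2]].
All simple roots have the same length, so the diagram is simply laced. The associated Dynkin diagram is a chain of 2 nodes with single edges (A_2), so the type is A_2 (the algebra sl(3)).

A_2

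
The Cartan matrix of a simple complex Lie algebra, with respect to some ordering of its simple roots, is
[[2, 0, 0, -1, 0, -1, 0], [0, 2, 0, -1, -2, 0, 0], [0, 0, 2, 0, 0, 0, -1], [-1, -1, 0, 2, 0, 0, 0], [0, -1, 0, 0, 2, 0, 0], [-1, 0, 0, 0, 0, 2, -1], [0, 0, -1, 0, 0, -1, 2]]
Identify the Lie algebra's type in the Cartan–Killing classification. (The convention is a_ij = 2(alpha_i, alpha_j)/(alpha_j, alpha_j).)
The matrix has rank 7 with 2's on the diagonal. Reading the off-diagonal entries as Dynkin edges (a single edge where a_ij = a_ji = -1; a double or triple edge where a_ij * a_ji = 2 or 3), the diagram is a chain of 7 nodes with a double edge at one end; the terminal node there is the unique short simple root (B_7). One simple-root ordering that puts it in standard form is (alpha_3, alpha_7, alpha_6, alpha_1, alpha_4, alpha_2, alpha_5). So the algebra is type B_7, i.e. so(15).

B_7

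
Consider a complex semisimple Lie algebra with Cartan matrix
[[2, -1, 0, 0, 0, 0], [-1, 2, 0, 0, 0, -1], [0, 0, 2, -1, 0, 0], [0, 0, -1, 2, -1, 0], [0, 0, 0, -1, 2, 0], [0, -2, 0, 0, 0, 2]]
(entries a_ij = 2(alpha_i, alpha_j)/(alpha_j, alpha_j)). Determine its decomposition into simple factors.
A3 ⊕ C3

The diagram associated to this matrix has two connected components: the simple roots {alpha_3, alpha_4, alpha_5} form a chain of 3 nodes with single edges (A_3), and {alpha_1, alpha_2, alpha_6} form a chain of 3 nodes with a double edge at one end; the terminal node there is the unique long simple root (C_3). A semisimple Lie algebra decomposes uniquely as the direct sum of simple ideals, one per connected component of its Dynkin diagram, so g ≅ A_3 ⊕ C_3 (dimension 15 + 21 = 36).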